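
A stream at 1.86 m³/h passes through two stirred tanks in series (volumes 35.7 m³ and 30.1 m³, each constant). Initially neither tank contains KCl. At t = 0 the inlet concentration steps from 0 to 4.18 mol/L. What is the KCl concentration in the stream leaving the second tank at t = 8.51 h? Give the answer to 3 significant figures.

0.355 mol/L

Time constants: τᵢ = Vᵢ/Q for each well-mixed tank.
τ₁ = 35.7/1.86 = 19.194 h; τ₂ = 30.1/1.86 = 16.183 h.
Solving the cascade with C₁(0)=C₂(0)=0 gives C₂(t) = C_in[1 − (τ₁ e^(−t/τ₁) − τ₂ e^(−t/τ₂))/(τ₁ − τ₂)].
At t = 8.51: e^(−t/τ₁) = 0.64186, e^(−t/τ₂) = 0.59104.
C₂ = 4.18·[1 − (19.194·0.64186 − 16.183·0.59104)/(3.0108)] = 4.18·0.084968 = 0.35517 mol/L.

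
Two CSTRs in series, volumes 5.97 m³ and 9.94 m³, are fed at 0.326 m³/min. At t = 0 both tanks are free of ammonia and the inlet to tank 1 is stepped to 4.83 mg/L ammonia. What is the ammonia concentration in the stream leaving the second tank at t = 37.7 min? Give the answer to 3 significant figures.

Time constants: τᵢ = Vᵢ/Q for each well-mixed tank.
τ₁ = 5.97/0.326 = 18.313 min; τ₂ = 9.94/0.326 = 30.491 min.
Solving the cascade with C₁(0)=C₂(0)=0 gives C₂(t) = C_in[1 − (τ₁ e^(−t/τ₁) − τ₂ e^(−t/τ₂))/(τ₁ − τ₂)].
At t = 37.7: e^(−t/τ₁) = 0.12762, e^(−t/τ₂) = 0.29042.
C₂ = 4.83·[1 − (18.313·0.12762 − 30.491·0.29042)/(-12.178)] = 4.83·0.46478 = 2.2449 mg/L.

2.24 mg/L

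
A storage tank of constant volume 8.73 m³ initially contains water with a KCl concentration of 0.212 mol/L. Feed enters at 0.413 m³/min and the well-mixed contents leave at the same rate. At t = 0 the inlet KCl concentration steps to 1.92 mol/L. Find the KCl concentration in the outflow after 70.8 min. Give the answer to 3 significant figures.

Transient balance on the dissolved component: V dC/dt = Q(C_in − C).
Rewrite as dC/dt + C/τ = C_in/τ, τ = V/Q = 21.138 min.
C approaches C_in exponentially: C(t) = C_in + (C₀ − C_in) e^(−t/τ).
C(70.8) = 1.92 + (0.212 − 1.92)·e^(−70.8/21.138) = 1.92 + (-1.7080)·0.035105 = 1.8600 mol/L.

1.86 mol/L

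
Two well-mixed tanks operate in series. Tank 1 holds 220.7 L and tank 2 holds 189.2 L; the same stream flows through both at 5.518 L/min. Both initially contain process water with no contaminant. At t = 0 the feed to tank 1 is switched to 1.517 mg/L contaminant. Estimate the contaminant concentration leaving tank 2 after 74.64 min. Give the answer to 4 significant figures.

0.9058 mg/L

Species balance on tank i: dCᵢ/dt = (Cᵢ₋₁ − Cᵢ)/τᵢ with τᵢ = Vᵢ/Q.
τ₁ = 220.7/5.518 = 39.9964 min; τ₂ = 189.2/5.518 = 34.2878 min.
Tank 1: C₁ = C_in(1 − e^(−t/τ₁)). Tank 2 (τ₁ ≠ τ₂): C₂ = C_in[1 − (τ₁ e^(−t/τ₁) − τ₂ e^(−t/τ₂))/(τ₁ − τ₂)].
At t = 74.64: e^(−t/τ₁) = 0.154715, e^(−t/τ₂) = 0.113396.
C₂ = 1.517·[1 − (39.9964·0.154715 − 34.2878·0.113396)/(5.70859)] = 1.517·0.597108 = 0.905812 mg/L.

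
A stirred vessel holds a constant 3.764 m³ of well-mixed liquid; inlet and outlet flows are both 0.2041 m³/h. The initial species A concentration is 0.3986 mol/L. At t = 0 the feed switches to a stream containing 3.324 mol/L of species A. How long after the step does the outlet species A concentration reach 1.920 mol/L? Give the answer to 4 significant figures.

13.54 h

Accumulation = in − out for the solute gives V dC/dt = Q(C_in − C), so τ = V/Q = 18.4419 h.
C(t) = C_in + (C₀ − C_in) e^(−t/τ). Set C = 1.920 and solve for t:
e^(−t/τ) = (C − C_in)/(C₀ − C_in) = (1.920 − 3.324)/(0.3986 − 3.324) = 0.479934
t = −τ ln(…) = 18.4419 × 0.734106 = 13.5383 h.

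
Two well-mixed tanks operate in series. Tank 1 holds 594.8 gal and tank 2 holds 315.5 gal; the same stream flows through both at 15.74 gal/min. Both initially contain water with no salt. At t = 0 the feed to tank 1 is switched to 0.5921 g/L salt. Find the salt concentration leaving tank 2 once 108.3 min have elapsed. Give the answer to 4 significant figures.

Time constants: τᵢ = Vᵢ/Q for each well-mixed tank.
τ₁ = 594.8/15.74 = 37.7891 min; τ₂ = 315.5/15.74 = 20.0445 min.
Solving the cascade with C₁(0)=C₂(0)=0 gives C₂(t) = C_in[1 − (τ₁ e^(−t/τ₁) − τ₂ e^(−t/τ₂))/(τ₁ − τ₂)].
At t = 108.3: e^(−t/τ₁) = 0.0569314, e^(−t/τ₂) = 0.00450312.
C₂ = 0.5921·[1 − (37.7891·0.0569314 − 20.0445·0.00450312)/(17.7446)] = 0.5921·0.883845 = 0.523325 g/L.

0.5233 g/L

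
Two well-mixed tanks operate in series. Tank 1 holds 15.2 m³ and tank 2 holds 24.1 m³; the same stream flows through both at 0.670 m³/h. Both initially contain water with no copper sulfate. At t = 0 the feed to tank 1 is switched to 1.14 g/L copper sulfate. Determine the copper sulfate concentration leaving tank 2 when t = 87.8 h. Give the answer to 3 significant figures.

Time constants: τᵢ = Vᵢ/Q for each well-mixed tank.
τ₁ = 15.2/0.670 = 22.687 h; τ₂ = 24.1/0.670 = 35.970 h.
Solving the cascade with C₁(0)=C₂(0)=0 gives C₂(t) = C_in[1 − (τ₁ e^(−t/τ₁) − τ₂ e^(−t/τ₂))/(τ₁ − τ₂)].
At t = 87.8: e^(−t/τ₁) = 0.020856, e^(−t/τ₂) = 0.087081.
C₂ = 1.14·[1 − (22.687·0.020856 − 35.970·0.087081)/(-13.284)] = 1.14·0.79981 = 0.91179 g/L.

0.912 g/L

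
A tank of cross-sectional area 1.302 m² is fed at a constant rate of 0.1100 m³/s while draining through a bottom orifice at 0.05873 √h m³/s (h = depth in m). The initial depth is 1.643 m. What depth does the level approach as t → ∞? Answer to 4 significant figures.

A dh/dt = Q_in − 0.05873 √h. Steady state requires inflow = outflow:
Q_in = 0.05873 √h_ss ⇒ √h_ss = 0.1100/0.05873 = 1.87298.
h_ss = 1.87298² = 3.50805 m. (Since h₀ = 1.643 m < h_ss, the level will rise toward this value.)

3.508 m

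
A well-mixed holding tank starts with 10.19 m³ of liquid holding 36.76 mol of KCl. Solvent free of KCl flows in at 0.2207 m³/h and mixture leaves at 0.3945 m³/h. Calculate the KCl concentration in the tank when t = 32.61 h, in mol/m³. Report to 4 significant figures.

1.286 mol/m³

Total volume: dV/dt = Q_in − Q_out = -0.173800 m³/h, so V(t) = 10.19 − 0.173800 t and V(32.61) = 4.52238 m³.
Species balance (pure solvent in): dm/dt = −Q_out · m/V(t).
dm/m = −Q_out dt/(V₀ − 0.173800 t); integrating gives ln(m/m₀) = −(Q_out/(Q_in−Q_out)) ln(V/V₀).
m = m₀ (V₀/V)^(Q_out/(Q_in−Q_out)) = 36.76 × (10.19/4.52238)^(-2.26985) = 5.81509 mol.
C = m/V = 5.81509/4.52238 = 1.28585 mol/m³.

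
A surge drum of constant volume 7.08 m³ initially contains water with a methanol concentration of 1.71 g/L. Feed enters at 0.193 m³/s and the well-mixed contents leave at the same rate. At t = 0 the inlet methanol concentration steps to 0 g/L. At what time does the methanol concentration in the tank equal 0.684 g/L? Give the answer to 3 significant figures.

Species balance: V dC/dt = Q(C_in − C) ⇒ τ = V/Q = 36.684 s.
C(t) = C_in + (C₀ − C_in) e^(−t/τ). Set C = 0.684 and solve for t:
e^(−t/τ) = (C − C_in)/(C₀ − C_in) = (0.684 − 0)/(1.71 − 0) = 0.40000
t = −τ ln(…) = 36.684 × 0.91629 = 33.613 s.

33.6 s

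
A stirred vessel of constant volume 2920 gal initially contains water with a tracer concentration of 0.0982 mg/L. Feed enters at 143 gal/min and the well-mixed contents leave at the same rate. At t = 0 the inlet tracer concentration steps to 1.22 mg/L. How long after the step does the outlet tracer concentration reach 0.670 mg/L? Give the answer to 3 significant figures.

Species balance: V dC/dt = Q(C_in − C) ⇒ τ = V/Q = 20.420 min.
C(t) = C_in + (C₀ − C_in) e^(−t/τ). Set C = 0.670 and solve for t:
e^(−t/τ) = (C − C_in)/(C₀ − C_in) = (0.670 − 1.22)/(0.0982 − 1.22) = 0.49028
t = −τ ln(…) = 20.420 × 0.71277 = 14.554 min.

14.6 min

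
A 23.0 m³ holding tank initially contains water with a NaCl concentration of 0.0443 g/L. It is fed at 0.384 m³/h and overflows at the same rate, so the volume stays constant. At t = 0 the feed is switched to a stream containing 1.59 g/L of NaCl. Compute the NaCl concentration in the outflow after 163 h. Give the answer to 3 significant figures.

Mass balance on the solute (V constant): V dC/dt = Q(C_in − C).
Time constant τ = V/Q = 23.0/0.384 = 59.896 h.
Solution: C(t) = C_in + (C₀ − C_in) e^(−t/τ).
C(163) = 1.59 + (0.0443 − 1.59)·e^(−163/59.896) = 1.59 + (-1.5457)·0.065783 = 1.4883 g/L.

1.49 g/L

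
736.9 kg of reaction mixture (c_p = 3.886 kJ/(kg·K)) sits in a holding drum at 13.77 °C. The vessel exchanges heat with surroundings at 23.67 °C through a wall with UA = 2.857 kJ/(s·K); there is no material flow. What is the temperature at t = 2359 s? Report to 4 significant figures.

22.73 °C

M c_p dT/dt = −UA(T − T_amb).
dT/dt = (T_ss − T)/τ with T_ss = T_amb = 23.6700 °C, τ = M c_p/UA = 736.9·3.886/2.857 = 1002.31 s.
Integrating: T(t) = T_ss + (T₀ − T_ss) e^(−t/τ).
T(2359) = 23.6700 + (-9.90000)·0.0950295 = 22.7292 °C.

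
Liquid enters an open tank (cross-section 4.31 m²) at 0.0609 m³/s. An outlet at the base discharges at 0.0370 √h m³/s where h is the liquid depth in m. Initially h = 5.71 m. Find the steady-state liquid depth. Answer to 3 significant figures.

A dh/dt = Q_in − 0.0370 √h. Steady state requires inflow = outflow:
Q_in = 0.0370 √h_ss ⇒ √h_ss = 0.0609/0.0370 = 1.6459.
h_ss = 1.6459² = 2.7091 m. (Since h₀ = 5.71 m > h_ss, the level will fall toward this value.)

2.71 m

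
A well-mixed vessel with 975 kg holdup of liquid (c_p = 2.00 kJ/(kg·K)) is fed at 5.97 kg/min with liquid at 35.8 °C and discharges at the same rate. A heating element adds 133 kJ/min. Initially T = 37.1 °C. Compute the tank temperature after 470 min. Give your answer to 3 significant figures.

Energy balance: M c_p dT/dt = ṁ c_p (T_in − T) + 133.
τ = M/ṁ = 163.32 min; T_ss = T_in + Q̇/(ṁ c_p) = 35.8 + 133/(5.97·2.00) = 46.939 °C.
This is linear first-order; T(t) = T_ss + (T₀ − T_ss) e^(−t/τ).
T(470) = 46.939 + (-9.8390)·e^(−470/163.32) = 46.939 + (-9.8390)·0.056256 = 46.386 °C.

46.4 °C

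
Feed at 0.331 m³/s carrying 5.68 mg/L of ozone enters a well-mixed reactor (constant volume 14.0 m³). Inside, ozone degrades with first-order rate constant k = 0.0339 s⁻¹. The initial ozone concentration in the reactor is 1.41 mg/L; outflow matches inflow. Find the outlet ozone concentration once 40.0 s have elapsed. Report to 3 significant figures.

Species balance: V dC/dt = Q C_in − Q C − k V C.
dC/dt = (Q/V) C_in − (Q/V + k) C; effective rate a = Q/V + k = 0.023643 + 0.0339 = 0.057543 s⁻¹.
C_ss = Q C_in/(Q + kV) = 2.3338 mg/L; C(t) = C_ss + (C₀ − C_ss) e^(−a t).
C(40.0) = 2.3338 + (-0.92376)·e^(−0.057543·40.0) = 2.3338 + (-0.92376)·0.10009 = 2.2413 mg/L.

2.24 mg/L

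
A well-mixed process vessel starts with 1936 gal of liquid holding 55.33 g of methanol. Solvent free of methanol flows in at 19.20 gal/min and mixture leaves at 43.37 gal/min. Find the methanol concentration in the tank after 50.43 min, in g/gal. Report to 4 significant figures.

0.01298 g/gal

Total volume: dV/dt = Q_in − Q_out = -24.1700 gal/min, so V(t) = 1936 − 24.1700 t and V(50.43) = 717.107 gal.
Solute balance: dm/dt = 0 − Q_out C = −Q_out m/V(t).
dm/m = −Q_out dt/(V₀ − 24.1700 t); integrating gives ln(m/m₀) = −(Q_out/(Q_in−Q_out)) ln(V/V₀).
m = m₀ (V₀/V)^(Q_out/(Q_in−Q_out)) = 55.33 × (1936/717.107)^(-1.79437) = 9.31127 g.
C = m/V = 9.31127/717.107 = 0.0129845 g/gal.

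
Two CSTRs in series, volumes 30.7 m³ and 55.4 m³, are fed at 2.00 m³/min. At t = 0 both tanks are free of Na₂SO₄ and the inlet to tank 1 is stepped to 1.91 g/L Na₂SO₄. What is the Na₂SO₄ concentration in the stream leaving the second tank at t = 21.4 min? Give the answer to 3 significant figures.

0.520 g/L

Species balance on tank i: dCᵢ/dt = (Cᵢ₋₁ − Cᵢ)/τᵢ with τᵢ = Vᵢ/Q.
τ₁ = 30.7/2.00 = 15.350 min; τ₂ = 55.4/2.00 = 27.700 min.
Tank 1: C₁ = C_in(1 − e^(−t/τ₁)). Tank 2 (τ₁ ≠ τ₂): C₂ = C_in[1 − (τ₁ e^(−t/τ₁) − τ₂ e^(−t/τ₂))/(τ₁ − τ₂)].
At t = 21.4: e^(−t/τ₁) = 0.24805, e^(−t/τ₂) = 0.46183.
C₂ = 1.91·[1 − (15.350·0.24805 − 27.700·0.46183)/(-12.350)] = 1.91·0.27246 = 0.52040 g/L.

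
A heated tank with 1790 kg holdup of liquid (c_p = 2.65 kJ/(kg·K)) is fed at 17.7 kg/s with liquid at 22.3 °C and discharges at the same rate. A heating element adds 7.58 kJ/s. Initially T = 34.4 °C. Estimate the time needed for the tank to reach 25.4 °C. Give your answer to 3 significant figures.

142 s

M c_p dT/dt = ṁ c_p (T_in − T) + Q̇.
τ = M/ṁ = 101.13 s; T_ss = T_in + Q̇/(ṁ c_p) = 22.462 °C.
T(t) = T_ss + (T₀ − T_ss) e^(−t/τ). Set T = 25.4:
e^(−t/τ) = (25.4 − 22.462)/(34.4 − 22.462) = 0.24613
t = −101.13 · ln(0.24613) = 141.77 s.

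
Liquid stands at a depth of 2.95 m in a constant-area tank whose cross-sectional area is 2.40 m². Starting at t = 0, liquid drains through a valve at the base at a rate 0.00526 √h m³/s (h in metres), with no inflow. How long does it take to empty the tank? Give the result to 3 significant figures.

Volume balance on the tank: A dh/dt = −0.00526 √h.
∫ h^(−1/2) dh = −(0.00526/A) ∫ dt, giving 2√h = 2√h₀ − (0.00526/A) t.
Tank is empty when √h = 0: t_empty = 2A√h₀/0.00526.
t_empty = 2·2.40·√2.95/0.00526 = 4.8000·1.7176/0.00526 = 1567.4 s.

1570 s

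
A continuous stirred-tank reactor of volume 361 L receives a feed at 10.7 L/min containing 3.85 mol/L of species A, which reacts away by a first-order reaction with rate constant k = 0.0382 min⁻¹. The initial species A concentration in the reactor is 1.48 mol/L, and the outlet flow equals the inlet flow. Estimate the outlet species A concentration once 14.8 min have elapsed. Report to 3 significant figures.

1.61 mol/L

V dC/dt = Q(C_in − C) − k V C.
dC/dt = (Q/V) C_in − (Q/V + k) C; effective rate a = Q/V + k = 0.029640 + 0.0382 = 0.067840 min⁻¹.
C_ss = Q C_in/(Q + kV) = 1.6821 mol/L; C(t) = C_ss + (C₀ − C_ss) e^(−a t).
C(14.8) = 1.6821 + (-0.20210)·e^(−0.067840·14.8) = 1.6821 + (-0.20210)·0.36640 = 1.6081 mol/L.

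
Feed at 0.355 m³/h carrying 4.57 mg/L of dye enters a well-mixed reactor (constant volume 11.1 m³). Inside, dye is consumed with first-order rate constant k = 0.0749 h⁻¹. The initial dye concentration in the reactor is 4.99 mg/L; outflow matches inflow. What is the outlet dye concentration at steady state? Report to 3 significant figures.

1.37 mg/L

Accumulation = in − out − consumed: V dC/dt = Q C_in − Q C − k V C.
Steady state (dC/dt = 0): C_ss = Q C_in/(Q + kV) = C_in/(1 + kV/Q).
C_ss = 0.355·4.57/(0.355 + 0.0749·11.1) = 1.6223/1.1864 = 1.3675 mg/L.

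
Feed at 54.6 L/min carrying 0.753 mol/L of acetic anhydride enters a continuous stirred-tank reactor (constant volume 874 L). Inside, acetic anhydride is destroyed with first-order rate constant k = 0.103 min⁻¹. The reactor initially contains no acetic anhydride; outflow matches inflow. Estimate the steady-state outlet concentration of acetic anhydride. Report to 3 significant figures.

Species balance: V dC/dt = Q C_in − Q C − k V C.
Steady state (dC/dt = 0): C_ss = Q C_in/(Q + kV) = C_in/(1 + kV/Q).
C_ss = 54.6·0.753/(54.6 + 0.103·874) = 41.114/144.62 = 0.28428 mol/L.

0.284 mol/L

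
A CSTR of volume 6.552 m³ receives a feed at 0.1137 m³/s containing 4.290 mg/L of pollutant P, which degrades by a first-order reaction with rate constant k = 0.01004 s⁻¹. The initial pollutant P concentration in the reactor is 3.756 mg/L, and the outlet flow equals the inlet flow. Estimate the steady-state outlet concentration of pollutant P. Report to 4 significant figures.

2.718 mg/L

Accumulation = in − out − consumed: V dC/dt = Q C_in − Q C − k V C.
Steady state (dC/dt = 0): C_ss = Q C_in/(Q + kV) = C_in/(1 + kV/Q).
C_ss = 0.1137·4.290/(0.1137 + 0.01004·6.552) = 0.487773/0.179482 = 2.71767 mg/L.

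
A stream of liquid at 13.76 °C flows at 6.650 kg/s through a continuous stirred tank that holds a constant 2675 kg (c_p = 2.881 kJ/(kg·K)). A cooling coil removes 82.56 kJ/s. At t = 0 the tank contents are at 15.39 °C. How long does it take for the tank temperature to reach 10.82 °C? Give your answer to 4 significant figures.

590.2 s

Heat balance on the well-mixed liquid: M c_p dT/dt = ṁ c_p (T_in − T) − 82.56.
τ = M/ṁ = 402.256 s; T_ss = T_in − Q̇/(ṁ c_p) = 9.45072 °C.
T(t) = T_ss + (T₀ − T_ss) e^(−t/τ). Set T = 10.82:
e^(−t/τ) = (10.82 − 9.45072)/(15.39 − 9.45072) = 0.230547
t = −402.256 · ln(0.230547) = 590.231 s.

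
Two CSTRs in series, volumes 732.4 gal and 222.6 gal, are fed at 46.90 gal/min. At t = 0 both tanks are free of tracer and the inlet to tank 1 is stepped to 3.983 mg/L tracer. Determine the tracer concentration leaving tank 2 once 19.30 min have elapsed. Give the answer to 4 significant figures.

2.350 mg/L

Time constants: τᵢ = Vᵢ/Q for each well-mixed tank.
τ₁ = 732.4/46.90 = 15.6162 min; τ₂ = 222.6/46.90 = 4.74627 min.
Tank 1: C₁ = C_in(1 − e^(−t/τ₁)). Tank 2 (τ₁ ≠ τ₂): C₂ = C_in[1 − (τ₁ e^(−t/τ₁) − τ₂ e^(−t/τ₂))/(τ₁ − τ₂)].
At t = 19.30: e^(−t/τ₁) = 0.290574, e^(−t/τ₂) = 0.0171398.
C₂ = 3.983·[1 − (15.6162·0.290574 − 4.74627·0.0171398)/(10.8699)] = 3.983·0.590033 = 2.35010 mg/L.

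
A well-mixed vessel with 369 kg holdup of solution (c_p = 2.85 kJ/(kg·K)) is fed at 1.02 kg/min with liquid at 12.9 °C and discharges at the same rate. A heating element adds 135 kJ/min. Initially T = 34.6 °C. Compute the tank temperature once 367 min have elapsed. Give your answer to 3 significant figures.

M c_p dT/dt = ṁ c_p (T_in − T) + Q̇.
Rearrange: dT/dt = (T_ss − T)/τ with τ = M/ṁ = 361.76 min and T_ss = T_in + Q̇/(ṁ c_p) = 59.340 °C.
Solution: T(t) = T_ss + (T₀ − T_ss) e^(−t/τ).
T(367) = 59.340 + (-24.740)·e^(−367/361.76) = 59.340 + (-24.740)·0.36259 = 50.369 °C.

50.4 °C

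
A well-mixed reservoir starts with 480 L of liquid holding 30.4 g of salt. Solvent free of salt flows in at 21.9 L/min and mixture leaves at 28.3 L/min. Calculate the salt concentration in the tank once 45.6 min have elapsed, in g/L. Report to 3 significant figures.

0.00257 g/L

Total volume: dV/dt = Q_in − Q_out = -6.4000 L/min, so V(t) = 480 − 6.4000 t and V(45.6) = 188.16 L.
Species balance (pure solvent in): dm/dt = −Q_out · m/V(t).
dm/m = −Q_out dt/(V₀ − 6.4000 t); integrating gives ln(m/m₀) = −(Q_out/(Q_in−Q_out)) ln(V/V₀).
m = m₀ (V₀/V)^(Q_out/(Q_in−Q_out)) = 30.4 × (480/188.16)^(-4.4219) = 0.48354 g.
C = m/V = 0.48354/188.16 = 0.0025699 g/L.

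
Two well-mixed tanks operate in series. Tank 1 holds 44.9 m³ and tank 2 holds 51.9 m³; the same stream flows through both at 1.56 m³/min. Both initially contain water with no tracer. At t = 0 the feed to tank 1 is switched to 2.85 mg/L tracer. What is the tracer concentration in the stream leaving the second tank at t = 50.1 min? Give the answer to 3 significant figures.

1.37 mg/L

Each tank obeys Vᵢ dCᵢ/dt = Q(Cᵢ₋₁ − Cᵢ), so τᵢ = Vᵢ/Q.
τ₁ = 44.9/1.56 = 28.782 min; τ₂ = 51.9/1.56 = 33.269 min.
Tank 1: C₁ = C_in(1 − e^(−t/τ₁)). Tank 2 (τ₁ ≠ τ₂): C₂ = C_in[1 − (τ₁ e^(−t/τ₁) − τ₂ e^(−t/τ₂))/(τ₁ − τ₂)].
At t = 50.1: e^(−t/τ₁) = 0.17540, e^(−t/τ₂) = 0.22182.
C₂ = 2.85·[1 − (28.782·0.17540 − 33.269·0.22182)/(-4.4872)] = 2.85·0.48046 = 1.3693 mg/L.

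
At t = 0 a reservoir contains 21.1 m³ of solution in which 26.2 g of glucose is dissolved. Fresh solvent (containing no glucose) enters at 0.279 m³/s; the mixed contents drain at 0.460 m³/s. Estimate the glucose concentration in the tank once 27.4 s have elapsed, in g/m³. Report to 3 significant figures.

0.822 g/m³

Let m(t) be the amount of glucose. Volume: V(t) = V₀ + (Q_in − Q_out) t = 21.1 − 0.18100 t; V(27.4) = 16.141 m³.
Solute balance: dm/dt = 0 − Q_out C = −Q_out m/V(t).
dm/m = −Q_out dt/(V₀ − 0.18100 t); integrating gives ln(m/m₀) = −(Q_out/(Q_in−Q_out)) ln(V/V₀).
m = m₀ (V₀/V)^(Q_out/(Q_in−Q_out)) = 26.2 × (21.1/16.141)^(-2.5414) = 13.261 g.
C = m/V = 13.261/16.141 = 0.82159 g/m³.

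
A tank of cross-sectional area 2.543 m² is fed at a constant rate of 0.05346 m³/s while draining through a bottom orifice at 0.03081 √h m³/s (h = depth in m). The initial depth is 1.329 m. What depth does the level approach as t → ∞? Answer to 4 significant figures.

3.011 m

Mass balance (ρ constant): A dh/dt = Q_in − 0.03081 √h. At steady state dh/dt = 0:
Q_in = 0.03081 √h_ss ⇒ √h_ss = 0.05346/0.03081 = 1.73515.
h_ss = 1.73515² = 3.01075 m. (Since h₀ = 1.329 m < h_ss, the level will rise toward this value.)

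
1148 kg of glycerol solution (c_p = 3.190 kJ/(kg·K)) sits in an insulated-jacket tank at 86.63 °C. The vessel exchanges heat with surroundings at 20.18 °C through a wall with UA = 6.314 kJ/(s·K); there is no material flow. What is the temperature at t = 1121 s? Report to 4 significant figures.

First-law balance (no shaft work): M c_p dT/dt = −UA(T − T_amb).
dT/dt = (T_ss − T)/τ with T_ss = T_amb = 20.1800 °C, τ = M c_p/UA = 1148·3.190/6.314 = 580.000 s.
T approaches T_ss exponentially: T(t) = T_ss + (T₀ − T_ss) e^(−t/τ).
T(1121) = 20.1800 + (66.4500)·0.144748 = 29.7985 °C.

29.80 °C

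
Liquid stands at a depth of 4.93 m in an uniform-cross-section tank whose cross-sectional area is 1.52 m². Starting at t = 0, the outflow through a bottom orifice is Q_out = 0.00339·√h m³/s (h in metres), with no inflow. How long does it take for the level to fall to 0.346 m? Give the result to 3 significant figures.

Volume balance on the tank: A dh/dt = −0.00339 √h.
Separate and integrate: 2(√h − √h₀) = −(0.00339/A) t.
t = 2A(√h₀ − √h)/0.00339 = 2·1.52·(√4.93 − √0.346)/0.00339
  = 3.0400 × (2.2204 − 0.58822) / 0.00339 = 1463.6 s.

1460 s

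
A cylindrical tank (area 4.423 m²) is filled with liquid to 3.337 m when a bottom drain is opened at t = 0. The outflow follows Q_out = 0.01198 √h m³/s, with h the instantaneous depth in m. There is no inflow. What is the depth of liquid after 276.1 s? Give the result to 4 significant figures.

2.111 m

Volume balance on the tank: A dh/dt = −0.01198 √h.
∫ h^(−1/2) dh = −(0.01198/A) ∫ dt, giving 2√h = 2√h₀ − (0.01198/A) t.
√h = √3.337 − 0.01198·276.1/(2·4.423) = 1.82675 − 0.373918 = 1.45283.
h = 1.45283² = 2.11071 m.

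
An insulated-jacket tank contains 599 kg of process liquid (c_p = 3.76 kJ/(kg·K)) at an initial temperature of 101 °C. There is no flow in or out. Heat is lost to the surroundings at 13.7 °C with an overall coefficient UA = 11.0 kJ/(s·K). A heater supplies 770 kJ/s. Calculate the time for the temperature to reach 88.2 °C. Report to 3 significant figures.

276 s

M c_p dT/dt = −UA(T − T_amb) + Q̇.
τ = M c_p/UA = 204.75 s; T_ss = T_amb + Q̇/UA = 13.7 + 770/11.0 = 83.700 °C.
T(t) = T_ss + (T₀ − T_ss)e^(−t/τ); set T = 88.2:
t = −τ ln[(T − T_ss)/(T₀ − T_ss)] = −204.75 · ln(0.26012) = 275.72 s.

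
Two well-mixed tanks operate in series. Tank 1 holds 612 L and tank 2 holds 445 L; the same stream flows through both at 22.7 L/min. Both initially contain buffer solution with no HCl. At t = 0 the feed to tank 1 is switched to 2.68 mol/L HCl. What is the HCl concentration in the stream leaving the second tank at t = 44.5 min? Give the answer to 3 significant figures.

Species balance on tank i: dCᵢ/dt = (Cᵢ₋₁ − Cᵢ)/τᵢ with τᵢ = Vᵢ/Q.
τ₁ = 612/22.7 = 26.960 min; τ₂ = 445/22.7 = 19.604 min.
Solving the cascade with C₁(0)=C₂(0)=0 gives C₂(t) = C_in[1 − (τ₁ e^(−t/τ₁) − τ₂ e^(−t/τ₂))/(τ₁ − τ₂)].
At t = 44.5: e^(−t/τ₁) = 0.19194, e^(−t/τ₂) = 0.10331.
C₂ = 2.68·[1 − (26.960·0.19194 − 19.604·0.10331)/(7.3568)] = 2.68·0.57190 = 1.5327 mol/L.

1.53 mol/L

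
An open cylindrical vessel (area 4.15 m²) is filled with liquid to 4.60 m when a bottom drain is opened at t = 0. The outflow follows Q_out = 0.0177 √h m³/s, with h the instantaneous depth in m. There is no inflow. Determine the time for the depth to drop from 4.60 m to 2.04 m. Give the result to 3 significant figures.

Volume balance on the tank: A dh/dt = −0.0177 √h.
Separate and integrate: 2(√h − √h₀) = −(0.0177/A) t.
t = 2A(√h₀ − √h)/0.0177 = 2·4.15·(√4.60 − √2.04)/0.0177
  = 8.3000 × (2.1448 − 1.4283) / 0.0177 = 335.97 s.

336 s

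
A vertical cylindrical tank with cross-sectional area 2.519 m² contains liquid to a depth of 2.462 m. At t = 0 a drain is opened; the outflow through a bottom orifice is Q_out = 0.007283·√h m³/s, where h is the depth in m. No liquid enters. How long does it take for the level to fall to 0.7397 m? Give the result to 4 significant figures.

490.5 s

A dh/dt = −Q_out = −0.007283 √h.
∫ h^(−1/2) dh = −(0.007283/A) ∫ dt, giving 2√h = 2√h₀ − (0.007283/A) t.
t = 2A(√h₀ − √h)/0.007283 = 2·2.519·(√2.462 − √0.7397)/0.007283
  = 5.03800 × (1.56908 − 0.860058) / 0.007283 = 490.462 s.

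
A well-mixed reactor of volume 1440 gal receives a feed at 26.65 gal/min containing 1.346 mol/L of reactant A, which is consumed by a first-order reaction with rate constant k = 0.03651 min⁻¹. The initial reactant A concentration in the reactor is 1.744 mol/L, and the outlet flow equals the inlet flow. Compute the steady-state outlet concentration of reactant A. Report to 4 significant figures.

Species balance: V dC/dt = Q C_in − Q C − k V C.
Steady state (dC/dt = 0): C_ss = Q C_in/(Q + kV) = C_in/(1 + kV/Q).
C_ss = 26.65·1.346/(26.65 + 0.03651·1440) = 35.8709/79.2244 = 0.452776 mol/L.

0.4528 mol/L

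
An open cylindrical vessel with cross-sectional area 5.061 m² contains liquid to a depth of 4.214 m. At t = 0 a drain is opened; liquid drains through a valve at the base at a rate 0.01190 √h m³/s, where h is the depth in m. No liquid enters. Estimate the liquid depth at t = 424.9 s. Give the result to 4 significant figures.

2.413 m

With no inflow, A dh/dt = −0.01190 √h.
∫ h^(−1/2) dh = −(0.01190/A) ∫ dt, giving 2√h = 2√h₀ − (0.01190/A) t.
√h = √4.214 − 0.01190·424.9/(2·5.061) = 2.05280 − 0.499537 = 1.55327.
h = 1.55327² = 2.41264 m.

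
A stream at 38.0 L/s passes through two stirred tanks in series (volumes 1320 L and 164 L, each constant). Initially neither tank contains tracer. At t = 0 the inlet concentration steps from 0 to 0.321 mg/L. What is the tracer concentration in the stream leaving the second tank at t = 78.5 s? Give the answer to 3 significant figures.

Time constants: τᵢ = Vᵢ/Q for each well-mixed tank.
τ₁ = 1320/38.0 = 34.737 s; τ₂ = 164/38.0 = 4.3158 s.
Tank 1: C₁ = C_in(1 − e^(−t/τ₁)). Tank 2 (τ₁ ≠ τ₂): C₂ = C_in[1 − (τ₁ e^(−t/τ₁) − τ₂ e^(−t/τ₂))/(τ₁ − τ₂)].
At t = 78.5: e^(−t/τ₁) = 0.10437, e^(−t/τ₂) = 1.2607e-08.
C₂ = 0.321·[1 − (34.737·0.10437 − 4.3158·1.2607e-08)/(30.421)] = 0.321·0.88083 = 0.28275 mg/L.

0.283 mg/L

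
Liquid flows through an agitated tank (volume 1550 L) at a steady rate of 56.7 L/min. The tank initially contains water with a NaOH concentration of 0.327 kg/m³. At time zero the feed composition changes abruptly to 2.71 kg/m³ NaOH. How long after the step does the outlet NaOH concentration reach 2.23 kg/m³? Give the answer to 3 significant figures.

43.8 min

Transient balance on the dissolved component: V dC/dt = Q(C_in − C), so τ = V/Q = 27.337 min.
C(t) = C_in + (C₀ − C_in) e^(−t/τ). Set C = 2.23 and solve for t:
e^(−t/τ) = (C − C_in)/(C₀ − C_in) = (2.23 − 2.71)/(0.327 − 2.71) = 0.20143
t = −τ ln(…) = 27.337 × 1.6023 = 43.803 min.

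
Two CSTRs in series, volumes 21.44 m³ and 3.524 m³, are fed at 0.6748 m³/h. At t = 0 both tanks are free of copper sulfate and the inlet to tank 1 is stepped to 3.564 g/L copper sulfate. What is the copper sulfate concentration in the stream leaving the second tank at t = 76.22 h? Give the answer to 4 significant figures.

Time constants: τᵢ = Vᵢ/Q for each well-mixed tank.
τ₁ = 21.44/0.6748 = 31.7724 h; τ₂ = 3.524/0.6748 = 5.22229 h.
Tank 1: C₁ = C_in(1 − e^(−t/τ₁)). Tank 2 (τ₁ ≠ τ₂): C₂ = C_in[1 − (τ₁ e^(−t/τ₁) − τ₂ e^(−t/τ₂))/(τ₁ − τ₂)].
At t = 76.22: e^(−t/τ₁) = 0.0908142, e^(−t/τ₂) = 4.58578e-07.
C₂ = 3.564·[1 − (31.7724·0.0908142 − 5.22229·4.58578e-07)/(26.5501)] = 3.564·0.891323 = 3.17668 g/L.

3.177 g/L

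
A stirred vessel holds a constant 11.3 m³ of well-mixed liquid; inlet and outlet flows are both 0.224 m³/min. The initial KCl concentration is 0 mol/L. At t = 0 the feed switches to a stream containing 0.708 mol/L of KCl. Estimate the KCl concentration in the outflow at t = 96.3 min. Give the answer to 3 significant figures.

0.603 mol/L

Transient balance on the dissolved component: V dC/dt = Q(C_in − C).
Rewrite as dC/dt + C/τ = C_in/τ, τ = V/Q = 50.446 min.
Integrating: C(t) = C_in + (C₀ − C_in) e^(−t/τ).
C(96.3) = 0.708 + (0 − 0.708)·e^(−96.3/50.446) = 0.708 + (-0.70800)·0.14824 = 0.60305 mol/L.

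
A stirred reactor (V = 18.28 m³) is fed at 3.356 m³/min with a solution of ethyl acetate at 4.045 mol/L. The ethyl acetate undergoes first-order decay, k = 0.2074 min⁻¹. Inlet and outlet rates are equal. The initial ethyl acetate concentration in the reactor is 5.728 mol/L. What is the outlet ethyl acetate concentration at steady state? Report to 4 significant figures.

Accumulation = in − out − consumed: V dC/dt = Q C_in − Q C − k V C.
At steady state: 0 = Q C_in − (Q + kV) C_ss, so C_ss = Q C_in/(Q + kV).
C_ss = 3.356·4.045/(3.356 + 0.2074·18.28) = 13.5750/7.14727 = 1.89933 mol/L.

1.899 mol/L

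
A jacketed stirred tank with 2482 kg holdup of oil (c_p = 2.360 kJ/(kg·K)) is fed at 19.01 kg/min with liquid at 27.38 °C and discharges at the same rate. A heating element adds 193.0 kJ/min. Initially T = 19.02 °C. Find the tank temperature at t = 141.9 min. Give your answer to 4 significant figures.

M c_p dT/dt = ṁ c_p (T_in − T) + Q̇.
Rearrange: dT/dt = (T_ss − T)/τ with τ = M/ṁ = 130.563 min and T_ss = T_in + Q̇/(ṁ c_p) = 31.6819 °C.
Solution: T(t) = T_ss + (T₀ − T_ss) e^(−t/τ).
T(141.9) = 31.6819 + (-12.6619)·e^(−141.9/130.563) = 31.6819 + (-12.6619)·0.337283 = 27.4113 °C.

27.41 °C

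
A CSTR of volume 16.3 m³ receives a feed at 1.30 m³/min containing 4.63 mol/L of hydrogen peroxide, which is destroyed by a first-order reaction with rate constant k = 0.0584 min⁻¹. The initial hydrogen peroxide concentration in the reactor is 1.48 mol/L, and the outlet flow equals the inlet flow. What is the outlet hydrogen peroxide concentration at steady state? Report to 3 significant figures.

Species balance: V dC/dt = Q C_in − Q C − k V C.
At steady state: 0 = Q C_in − (Q + kV) C_ss, so C_ss = Q C_in/(Q + kV).
C_ss = 1.30·4.63/(1.30 + 0.0584·16.3) = 6.0190/2.2519 = 2.6728 mol/L.

2.67 mol/L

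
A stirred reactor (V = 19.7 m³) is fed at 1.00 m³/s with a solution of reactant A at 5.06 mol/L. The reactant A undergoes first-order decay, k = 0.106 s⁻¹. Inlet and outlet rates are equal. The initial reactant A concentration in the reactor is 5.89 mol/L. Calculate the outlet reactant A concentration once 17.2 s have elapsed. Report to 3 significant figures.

1.93 mol/L

V dC/dt = Q(C_in − C) − k V C.
dC/dt = (Q/V) C_in − (Q/V + k) C; effective rate a = Q/V + k = 0.050761 + 0.106 = 0.15676 s⁻¹.
C_ss = Q C_in/(Q + kV) = 1.6385 mol/L; C(t) = C_ss + (C₀ − C_ss) e^(−a t).
C(17.2) = 1.6385 + (4.2515)·e^(−0.15676·17.2) = 1.6385 + (4.2515)·0.067455 = 1.9253 mol/L.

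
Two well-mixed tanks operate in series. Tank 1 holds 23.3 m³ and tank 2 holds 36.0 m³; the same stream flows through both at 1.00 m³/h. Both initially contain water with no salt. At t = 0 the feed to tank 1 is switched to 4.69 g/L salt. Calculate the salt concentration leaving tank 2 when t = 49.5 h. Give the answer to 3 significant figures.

Time constants: τᵢ = Vᵢ/Q for each well-mixed tank.
τ₁ = 23.3/1.00 = 23.300 h; τ₂ = 36.0/1.00 = 36.000 h.
Solving the cascade with C₁(0)=C₂(0)=0 gives C₂(t) = C_in[1 − (τ₁ e^(−t/τ₁) − τ₂ e^(−t/τ₂))/(τ₁ − τ₂)].
At t = 49.5: e^(−t/τ₁) = 0.11950, e^(−t/τ₂) = 0.25284.
C₂ = 4.69·[1 − (23.300·0.11950 − 36.000·0.25284)/(-12.700)] = 4.69·0.50252 = 2.3568 g/L.

2.36 g/L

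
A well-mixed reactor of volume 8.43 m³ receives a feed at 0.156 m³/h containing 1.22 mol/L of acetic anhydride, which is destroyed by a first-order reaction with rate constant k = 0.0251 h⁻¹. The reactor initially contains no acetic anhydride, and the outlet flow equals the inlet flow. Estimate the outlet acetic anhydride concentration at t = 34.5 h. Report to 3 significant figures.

Species balance: V dC/dt = Q C_in − Q C − k V C.
This is linear with rate a = Q/V + k = 0.043605 h⁻¹.
C_ss = Q C_in/(Q + kV) = 0.51775 mol/L; C(t) = C_ss + (C₀ − C_ss) e^(−a t).
C(34.5) = 0.51775 + (-0.51775)·e^(−0.043605·34.5) = 0.51775 + (-0.51775)·0.22215 = 0.40273 mol/L.

0.403 mol/L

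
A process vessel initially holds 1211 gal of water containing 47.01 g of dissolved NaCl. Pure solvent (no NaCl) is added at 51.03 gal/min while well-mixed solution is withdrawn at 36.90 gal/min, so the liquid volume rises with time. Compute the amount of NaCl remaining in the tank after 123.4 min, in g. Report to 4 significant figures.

4.577 g

Let m(t) be the amount of NaCl. Volume: V(t) = V₀ + (Q_in − Q_out) t = 1211 + 14.1300 t; V(123.4) = 2954.64 gal.
Solute balance: dm/dt = 0 − Q_out C = −Q_out m/V(t).
dm/m = −Q_out dt/(V₀ + 14.1300 t); integrating gives ln(m/m₀) = −(Q_out/(Q_in−Q_out)) ln(V/V₀).
m = m₀ (V₀/V)^(Q_out/(Q_in−Q_out)) = 47.01 × (1211/2954.64)^(2.61146) = 4.57732 g.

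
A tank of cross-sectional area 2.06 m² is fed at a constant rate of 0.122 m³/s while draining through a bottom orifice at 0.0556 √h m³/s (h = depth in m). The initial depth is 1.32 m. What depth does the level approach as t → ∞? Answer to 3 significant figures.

4.81 m

A dh/dt = Q_in − 0.0556 √h. Steady state requires inflow = outflow:
Q_in = 0.0556 √h_ss ⇒ √h_ss = 0.122/0.0556 = 2.1942.
h_ss = 2.1942² = 4.8147 m. (Since h₀ = 1.32 m < h_ss, the level will rise toward this value.)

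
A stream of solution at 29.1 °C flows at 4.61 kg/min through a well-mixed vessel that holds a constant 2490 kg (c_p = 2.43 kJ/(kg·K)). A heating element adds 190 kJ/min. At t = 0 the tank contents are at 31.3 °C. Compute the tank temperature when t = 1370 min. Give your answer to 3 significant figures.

M c_p dT/dt = ṁ c_p (T_in − T) + Q̇.
Rearrange: dT/dt = (T_ss − T)/τ with τ = M/ṁ = 540.13 min and T_ss = T_in + Q̇/(ṁ c_p) = 46.061 °C.
Solution: T(t) = T_ss + (T₀ − T_ss) e^(−t/τ).
T(1370) = 46.061 + (-14.761)·e^(−1370/540.13) = 46.061 + (-14.761)·0.079149 = 44.893 °C.

44.9 °C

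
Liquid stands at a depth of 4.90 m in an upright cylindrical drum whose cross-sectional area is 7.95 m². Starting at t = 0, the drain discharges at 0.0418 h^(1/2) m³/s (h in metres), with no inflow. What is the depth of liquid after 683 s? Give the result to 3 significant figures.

Accumulation of liquid (constant cross-section A): A dh/dt = −0.0418 √h.
This is separable: 2 d(√h)/dt = −0.0418/A, so √h = √h₀ − (0.0418/(2A)) t.
√h = √4.90 − 0.0418·683/(2·7.95) = 2.2136 − 1.7956 = 0.41803.
h = 0.41803² = 0.17475 m.

0.175 m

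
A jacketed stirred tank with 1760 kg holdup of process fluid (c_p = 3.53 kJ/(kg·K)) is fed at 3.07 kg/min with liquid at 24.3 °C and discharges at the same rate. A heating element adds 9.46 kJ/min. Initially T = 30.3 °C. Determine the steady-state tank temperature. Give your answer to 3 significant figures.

25.2 °C

Energy balance: M c_p dT/dt = ṁ c_p (T_in − T) + 9.46.
At steady state dT/dt = 0 ⇒ T_ss = T_in + Q̇/(ṁ c_p) = 24.3 + 9.46/(3.07·3.53) = 25.173 °C.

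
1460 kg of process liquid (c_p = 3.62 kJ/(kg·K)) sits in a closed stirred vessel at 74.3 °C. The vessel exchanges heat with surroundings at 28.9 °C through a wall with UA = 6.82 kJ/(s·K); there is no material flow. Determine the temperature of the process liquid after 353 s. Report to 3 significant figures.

Lumped-capacitance energy balance: M c_p dT/dt = UA(T_amb − T).
dT/dt = (T_ss − T)/τ with T_ss = T_amb = 28.900 °C, τ = M c_p/UA = 1460·3.62/6.82 = 774.96 s.
T approaches T_ss exponentially: T(t) = T_ss + (T₀ − T_ss) e^(−t/τ).
T(353) = 28.900 + (45.400)·0.63412 = 57.689 °C.

57.7 °C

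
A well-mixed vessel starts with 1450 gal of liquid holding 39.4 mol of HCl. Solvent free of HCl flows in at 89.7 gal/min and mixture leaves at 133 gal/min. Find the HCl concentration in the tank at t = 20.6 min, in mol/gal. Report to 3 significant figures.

0.00376 mol/gal

Let m(t) be the amount of HCl. Volume: V(t) = V₀ + (Q_in − Q_out) t = 1450 − 43.300 t; V(20.6) = 558.02 gal.
Solute balance: dm/dt = 0 − Q_out C = −Q_out m/V(t).
Separate: dm/m = −Q_out dt/V(t) ⇒ ln(m/m₀) = −(Q_out/(Q_in−Q_out)) ln(V/V₀).
m = m₀ (V₀/V)^(Q_out/(Q_in−Q_out)) = 39.4 × (1450/558.02)^(-3.0716) = 2.0973 mol.
C = m/V = 2.0973/558.02 = 0.0037584 mol/gal.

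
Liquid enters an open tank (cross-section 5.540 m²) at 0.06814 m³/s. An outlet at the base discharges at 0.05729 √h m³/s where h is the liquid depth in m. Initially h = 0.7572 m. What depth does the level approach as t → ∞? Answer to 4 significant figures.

1.415 m

Unsteady balance on liquid volume: A dh/dt = Q_in − 0.05729 √h. At steady state dh/dt = 0:
Q_in = 0.05729 √h_ss ⇒ √h_ss = 0.06814/0.05729 = 1.18939.
h_ss = 1.18939² = 1.41464 m. (Since h₀ = 0.7572 m < h_ss, the level will rise toward this value.)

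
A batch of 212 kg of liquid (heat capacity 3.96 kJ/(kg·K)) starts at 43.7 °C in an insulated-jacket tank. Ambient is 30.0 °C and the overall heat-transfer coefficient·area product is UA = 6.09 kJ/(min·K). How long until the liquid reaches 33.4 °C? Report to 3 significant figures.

First-law balance (no shaft work): M c_p dT/dt = −UA(T − T_amb).
τ = M c_p/UA = 137.85 min; T_ss = T_amb = 30.000 °C.
T(t) = T_ss + (T₀ − T_ss)e^(−t/τ); set T = 33.4:
t = −τ ln[(T − T_ss)/(T₀ − T_ss)] = −137.85 · ln(0.24818) = 192.11 min.

192 min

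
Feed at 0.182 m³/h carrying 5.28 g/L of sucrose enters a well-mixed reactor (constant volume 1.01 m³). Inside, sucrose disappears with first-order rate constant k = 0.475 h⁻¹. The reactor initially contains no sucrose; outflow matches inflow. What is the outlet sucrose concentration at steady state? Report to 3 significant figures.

Accumulation = in − out − consumed: V dC/dt = Q C_in − Q C − k V C.
At steady state: 0 = Q C_in − (Q + kV) C_ss, so C_ss = Q C_in/(Q + kV).
C_ss = 0.182·5.28/(0.182 + 0.475·1.01) = 0.96096/0.66175 = 1.4521 g/L.

1.45 g/L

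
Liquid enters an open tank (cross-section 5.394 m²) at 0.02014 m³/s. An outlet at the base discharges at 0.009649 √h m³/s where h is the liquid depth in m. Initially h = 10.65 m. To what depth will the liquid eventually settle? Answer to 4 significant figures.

Level balance: A dh/dt = 0.02014 − 0.009649 √h. Setting dh/dt = 0:
Q_in = 0.009649 √h_ss ⇒ √h_ss = 0.02014/0.009649 = 2.08726.
h_ss = 2.08726² = 4.35667 m. (Since h₀ = 10.65 m > h_ss, the level will fall toward this value.)

4.357 m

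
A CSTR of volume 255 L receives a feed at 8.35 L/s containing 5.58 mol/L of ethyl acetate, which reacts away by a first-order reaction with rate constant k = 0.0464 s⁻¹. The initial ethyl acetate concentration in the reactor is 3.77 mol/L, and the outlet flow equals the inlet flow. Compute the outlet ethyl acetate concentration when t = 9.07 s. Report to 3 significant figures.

Species balance: V dC/dt = Q C_in − Q C − k V C.
dC/dt = (Q/V) C_in − (Q/V + k) C; effective rate a = Q/V + k = 0.032745 + 0.0464 = 0.079145 s⁻¹.
C_ss = Q C_in/(Q + kV) = 2.3086 mol/L; C(t) = C_ss + (C₀ − C_ss) e^(−a t).
C(9.07) = 2.3086 + (1.4614)·e^(−0.079145·9.07) = 2.3086 + (1.4614)·0.48780 = 3.0215 mol/L.

3.02 mol/L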